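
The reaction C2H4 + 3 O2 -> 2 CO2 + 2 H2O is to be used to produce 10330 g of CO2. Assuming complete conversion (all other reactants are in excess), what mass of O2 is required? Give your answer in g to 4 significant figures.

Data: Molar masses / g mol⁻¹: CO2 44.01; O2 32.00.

n(CO2) = 10330 / 44.01 = 234.7 mol
n(O2) = (3/2) × 234.7 = 352.1 mol
mass = 352.1 × 32.00 = 11270 g

11270 g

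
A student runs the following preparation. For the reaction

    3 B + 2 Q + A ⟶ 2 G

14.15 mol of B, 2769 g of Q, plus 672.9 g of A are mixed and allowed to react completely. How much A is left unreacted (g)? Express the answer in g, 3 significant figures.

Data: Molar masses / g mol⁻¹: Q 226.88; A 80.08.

n(B) = 14.15 mol
n(Q) = 2769 / 226.88 = 12.20 mol
n(A) = 672.9 / 80.08 = 8.403 mol
n/ν for B = 14.15/3 = 4.717
n/ν for Q = 12.20/2 = 6.100
n/ν for A = 8.403/1 = 8.403
Smallest n/ν is B → limiting reagent.
A consumed = (1/3) × 14.15 = 4.717 mol
A remaining = 8.403 − 4.717 = 3.686 mol
mass = 3.686 × 80.08 = 295.2 g

295 g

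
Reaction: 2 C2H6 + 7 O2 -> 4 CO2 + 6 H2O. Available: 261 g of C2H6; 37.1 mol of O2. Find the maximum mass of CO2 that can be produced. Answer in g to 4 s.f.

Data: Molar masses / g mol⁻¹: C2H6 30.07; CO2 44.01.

764.0 g

n(C2H6) = 261.0 / 30.07 = 8.680 mol
n(O2) = 37.10 mol
n/ν → C2H6: 4.340, O2: 5.300; C2H6 is limiting.
n(CO2) = (4/2) × 8.680 = 17.36 mol
mass = 17.36 × 44.01 = 764.0 g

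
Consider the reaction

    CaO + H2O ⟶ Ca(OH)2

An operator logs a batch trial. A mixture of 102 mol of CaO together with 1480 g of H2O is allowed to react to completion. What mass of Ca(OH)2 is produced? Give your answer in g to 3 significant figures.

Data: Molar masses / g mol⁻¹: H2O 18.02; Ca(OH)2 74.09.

n(CaO) = 102.0 mol
n(H2O) = 1480 / 18.02 = 82.13 mol
n/ν for CaO = 102.0/1 = 102.0
n/ν for H2O = 82.13/1 = 82.13
Smallest n/ν is H2O → limiting reagent.
n(Ca(OH)2) = (1/1) × 82.13 = 82.13 mol
mass = 82.13 × 74.09 = 6085 g

6090 g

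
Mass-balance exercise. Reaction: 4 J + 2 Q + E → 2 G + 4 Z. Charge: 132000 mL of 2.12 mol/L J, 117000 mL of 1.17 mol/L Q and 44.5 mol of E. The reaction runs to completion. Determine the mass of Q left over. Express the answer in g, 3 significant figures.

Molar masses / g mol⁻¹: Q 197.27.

n(J) = 2.12 × 132000/1000 = 279.8 mol
n(Q) = 1.17 × 117000/1000 = 136.9 mol
n(E) = 44.50 mol
n/ν → J: 69.95, Q: 68.45, E: 44.50; E is limiting.
Q consumed = (2/1) × 44.50 = 89.00 mol
Q remaining = 136.9 − 89.00 = 47.90 mol
mass = 47.90 × 197.27 = 9449 g

9450 g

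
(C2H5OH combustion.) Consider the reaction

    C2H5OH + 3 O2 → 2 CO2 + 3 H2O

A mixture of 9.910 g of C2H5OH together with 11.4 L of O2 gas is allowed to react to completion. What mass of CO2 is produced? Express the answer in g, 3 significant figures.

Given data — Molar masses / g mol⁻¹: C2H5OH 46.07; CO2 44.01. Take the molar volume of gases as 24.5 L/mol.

13.7 g

n(C2H5OH) = 9.910 / 46.07 = 0.2151 mol
n(O2) = 11.40 / 24.5 = 0.4653 mol
n/ν for C2H5OH = 0.2151/1 = 0.2151
n/ν for O2 = 0.4653/3 = 0.1551
Smallest n/ν is O2 → limiting reagent.
n(CO2) = (2/3) × 0.4653 = 0.3102 mol
mass = 0.3102 × 44.01 = 13.65 g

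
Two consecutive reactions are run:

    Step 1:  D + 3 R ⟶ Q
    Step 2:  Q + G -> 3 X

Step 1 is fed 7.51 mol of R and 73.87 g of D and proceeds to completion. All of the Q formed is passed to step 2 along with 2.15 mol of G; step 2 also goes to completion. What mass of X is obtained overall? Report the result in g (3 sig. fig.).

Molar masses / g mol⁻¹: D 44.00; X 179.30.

Step 1:
n(R) = 7.510 mol
n(D) = 73.87 / 44.00 = 1.679 mol
n/ν for R = 7.510/3 = 2.503
n/ν for D = 1.679/1 = 1.679
Smallest n/ν is D → limiting reagent.
n(Q) produced = (1/1) × 1.679 = 1.679 mol
Step 2:
n(Q) available = 1.679 mol
n(G) = 2.150 mol
n/ν for Q = 1.679/1 = 1.679
n/ν for G = 2.150/1 = 2.150
Smallest n/ν is Q → limiting reagent.
n(X) = (3/1) × 1.679 = 5.037 mol
mass = 5.037 × 179.30 = 903.1 g

903 g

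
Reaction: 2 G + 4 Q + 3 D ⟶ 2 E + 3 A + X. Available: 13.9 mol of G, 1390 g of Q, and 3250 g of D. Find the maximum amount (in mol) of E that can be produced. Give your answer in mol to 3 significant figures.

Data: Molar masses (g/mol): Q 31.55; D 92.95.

n(G) = 13.90 mol
n(Q) = 1390 / 31.55 = 44.06 mol
n(D) = 3250 / 92.95 = 34.97 mol
n/ν for G = 13.90/2 = 6.950
n/ν for Q = 44.06/4 = 11.02
n/ν for D = 34.97/3 = 11.66
Smallest n/ν is G → limiting reagent.
n(E) = (2/2) × 13.90 = 13.90 mol

13.9 mol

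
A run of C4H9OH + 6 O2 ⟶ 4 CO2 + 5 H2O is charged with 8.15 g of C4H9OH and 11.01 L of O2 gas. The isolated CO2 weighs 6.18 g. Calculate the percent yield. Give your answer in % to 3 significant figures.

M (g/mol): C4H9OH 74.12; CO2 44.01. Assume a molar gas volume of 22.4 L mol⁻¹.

n(C4H9OH) = 8.150 / 74.12 = 0.1100 mol
n(O2) = 11.01 / 22.4 = 0.4915 mol
n/ν for C4H9OH = 0.1100/1 = 0.1100
n/ν for O2 = 0.4915/6 = 0.08192
Smallest n/ν is O2 → limiting reagent.
theoretical n(CO2) = (4/6) × 0.4915 = 0.3277 mol → 14.42 g
% yield = 6.18 / 14.42 × 100 = 42.86 %

42.9 %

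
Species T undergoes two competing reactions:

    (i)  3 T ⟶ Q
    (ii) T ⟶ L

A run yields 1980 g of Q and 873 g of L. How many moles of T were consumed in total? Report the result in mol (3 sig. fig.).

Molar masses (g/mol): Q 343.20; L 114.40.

24.9 mol

n(Q) = 1980 / 343.20 = 5.769 mol
n(L) = 873 / 114.40 = 7.631 mol
n(T) via (i) = (3/1)×5.769 = 17.31 mol
n(T) via (ii) = (1/1)×7.631 = 7.631 mol
total n(T) = 17.31 + 7.631 = 24.94 mol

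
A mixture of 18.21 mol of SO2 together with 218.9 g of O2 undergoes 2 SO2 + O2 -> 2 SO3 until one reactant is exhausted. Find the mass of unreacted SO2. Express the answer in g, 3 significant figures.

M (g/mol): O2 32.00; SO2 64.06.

290 g

n(SO2) = 18.21 mol
n(O2) = 218.9 / 32.00 = 6.841 mol
n/ν for SO2 = 18.21/2 = 9.105
n/ν for O2 = 6.841/1 = 6.841
Smallest n/ν is O2 → limiting reagent.
SO2 consumed = (2/1) × 6.841 = 13.68 mol
SO2 remaining = 18.21 − 13.68 = 4.530 mol
mass = 4.530 × 64.06 = 290.2 g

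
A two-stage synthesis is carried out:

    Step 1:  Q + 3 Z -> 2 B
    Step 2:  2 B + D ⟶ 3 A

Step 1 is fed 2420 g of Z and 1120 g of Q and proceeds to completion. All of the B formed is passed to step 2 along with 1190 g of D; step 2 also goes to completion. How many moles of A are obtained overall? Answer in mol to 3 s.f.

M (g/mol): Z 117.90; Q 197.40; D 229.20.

Step 1:
n(Z) = 2420 / 117.90 = 20.53 mol
n(Q) = 1120 / 197.40 = 5.674 mol
n/ν → Z: 6.843, Q: 5.674; Q is limiting.
n(B) produced = (2/1) × 5.674 = 11.35 mol
Step 2:
n(B) available = 11.35 mol
n(D) = 1190 / 229.20 = 5.192 mol
n/ν → B: 5.675, D: 5.192; D is limiting.
n(A) = (3/1) × 5.192 = 15.58 mol

15.6 mol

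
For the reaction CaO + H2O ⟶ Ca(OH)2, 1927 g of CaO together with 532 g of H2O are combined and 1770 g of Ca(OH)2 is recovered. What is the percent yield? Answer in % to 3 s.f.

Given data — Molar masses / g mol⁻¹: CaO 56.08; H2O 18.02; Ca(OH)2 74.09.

n(CaO) = 1927 / 56.08 = 34.36 mol
n(H2O) = 532.0 / 18.02 = 29.52 mol
n/ν → CaO: 34.36, H2O: 29.52; H2O is limiting.
theoretical n(Ca(OH)2) = (1/1) × 29.52 = 29.52 mol → 2187 g
% yield = 1770 / 2187 × 100 = 80.93 %

80.9 %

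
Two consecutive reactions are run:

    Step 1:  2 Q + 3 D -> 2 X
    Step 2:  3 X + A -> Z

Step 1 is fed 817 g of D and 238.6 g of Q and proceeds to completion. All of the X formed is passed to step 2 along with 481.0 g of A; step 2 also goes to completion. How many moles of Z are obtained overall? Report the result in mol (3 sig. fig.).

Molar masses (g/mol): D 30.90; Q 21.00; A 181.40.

Step 1:
n(D) = 817.0 / 30.90 = 26.44 mol
n(Q) = 238.6 / 21.00 = 11.36 mol
n/ν for D = 26.44/3 = 8.813
n/ν for Q = 11.36/2 = 5.680
Smallest n/ν is Q → limiting reagent.
n(X) produced = (2/2) × 11.36 = 11.36 mol
Step 2:
n(X) available = 11.36 mol
n(A) = 481.0 / 181.40 = 2.652 mol
n/ν for X = 11.36/3 = 3.787
n/ν for A = 2.652/1 = 2.652
Smallest n/ν is A → limiting reagent.
n(Z) = (1/1) × 2.652 = 2.652 mol

2.65 mol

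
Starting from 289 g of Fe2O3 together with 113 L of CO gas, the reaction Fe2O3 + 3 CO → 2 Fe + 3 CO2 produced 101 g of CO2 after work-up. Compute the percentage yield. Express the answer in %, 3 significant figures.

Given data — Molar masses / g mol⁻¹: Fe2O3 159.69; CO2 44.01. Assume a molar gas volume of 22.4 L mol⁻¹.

n(Fe2O3) = 289.0 / 159.69 = 1.810 mol
n(CO) = 113.0 / 22.4 = 5.045 mol
n/ν for Fe2O3 = 1.810/1 = 1.810
n/ν for CO = 5.045/3 = 1.682
Smallest n/ν is CO → limiting reagent.
theoretical n(CO2) = (3/3) × 5.045 = 5.045 mol → 222.0 g
% yield = 101 / 222.0 × 100 = 45.50 %

45.5 %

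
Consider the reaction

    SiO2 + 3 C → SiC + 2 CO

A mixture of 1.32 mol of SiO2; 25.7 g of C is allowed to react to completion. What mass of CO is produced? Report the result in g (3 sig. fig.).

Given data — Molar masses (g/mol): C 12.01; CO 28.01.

40.0 g

n(SiO2) = 1.320 mol
n(C) = 25.70 / 12.01 = 2.140 mol
n/ν → SiO2: 1.320, C: 0.7133; C is limiting.
n(CO) = (2/3) × 2.140 = 1.427 mol
mass = 1.427 × 28.01 = 39.97 g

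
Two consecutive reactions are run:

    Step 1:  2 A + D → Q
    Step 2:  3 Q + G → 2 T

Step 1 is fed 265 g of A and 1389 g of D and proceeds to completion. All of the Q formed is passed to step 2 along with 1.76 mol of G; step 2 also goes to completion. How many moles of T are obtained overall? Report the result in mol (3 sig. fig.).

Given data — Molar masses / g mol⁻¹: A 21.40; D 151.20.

Step 1:
n(A) = 265.0 / 21.40 = 12.38 mol
n(D) = 1389 / 151.20 = 9.187 mol
n/ν → A: 6.190, D: 9.187; A is limiting.
n(Q) produced = (1/2) × 12.38 = 6.190 mol
Step 2:
n(Q) available = 6.190 mol
n(G) = 1.760 mol
n/ν → Q: 2.063, G: 1.760; G is limiting.
n(T) = (2/1) × 1.760 = 3.520 mol

3.52 mol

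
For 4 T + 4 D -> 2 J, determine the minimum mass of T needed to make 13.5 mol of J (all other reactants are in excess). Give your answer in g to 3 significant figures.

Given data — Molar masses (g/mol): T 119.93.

n(J) = 13.50 mol
n(T) = (4/2) × 13.50 = 27.00 mol
mass = 27.00 × 119.93 = 3238 g

3240 g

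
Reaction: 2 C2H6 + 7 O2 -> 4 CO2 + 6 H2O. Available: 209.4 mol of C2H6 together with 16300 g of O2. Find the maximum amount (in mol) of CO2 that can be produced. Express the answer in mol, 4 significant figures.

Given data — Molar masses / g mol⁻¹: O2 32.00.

n(C2H6) = 209.4 mol
n(O2) = 16300 / 32.00 = 509.4 mol
n/ν for C2H6 = 209.4/2 = 104.7
n/ν for O2 = 509.4/7 = 72.77
Smallest n/ν is O2 → limiting reagent.
n(CO2) = (4/7) × 509.4 = 291.1 mol

291.1 mol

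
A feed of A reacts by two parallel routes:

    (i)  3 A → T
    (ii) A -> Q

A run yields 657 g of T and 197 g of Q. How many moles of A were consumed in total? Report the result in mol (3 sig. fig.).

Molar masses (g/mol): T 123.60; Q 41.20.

n(T) = 657 / 123.60 = 5.316 mol
n(Q) = 197 / 41.20 = 4.782 mol
n(A) via (i) = (3/1)×5.316 = 15.95 mol
n(A) via (ii) = (1/1)×4.782 = 4.782 mol
total n(A) = 15.95 + 4.782 = 20.73 mol

20.7 mol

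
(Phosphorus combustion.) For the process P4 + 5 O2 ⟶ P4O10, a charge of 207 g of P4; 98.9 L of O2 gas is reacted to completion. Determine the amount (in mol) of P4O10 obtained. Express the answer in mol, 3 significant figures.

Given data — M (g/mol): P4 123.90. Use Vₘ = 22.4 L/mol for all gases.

0.883 mol

n(P4) = 207.0 / 123.90 = 1.671 mol
n(O2) = 98.90 / 22.4 = 4.415 mol
n/ν → P4: 1.671, O2: 0.8830; O2 is limiting.
n(P4O10) = (1/5) × 4.415 = 0.8830 mol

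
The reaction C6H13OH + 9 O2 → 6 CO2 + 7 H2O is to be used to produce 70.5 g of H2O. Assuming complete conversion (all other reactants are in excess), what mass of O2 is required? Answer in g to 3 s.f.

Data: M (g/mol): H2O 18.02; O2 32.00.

161 g

n(H2O) = 70.5 / 18.02 = 3.912 mol
n(O2) = (9/7) × 3.912 = 5.030 mol
mass = 5.030 × 32.00 = 161.0 g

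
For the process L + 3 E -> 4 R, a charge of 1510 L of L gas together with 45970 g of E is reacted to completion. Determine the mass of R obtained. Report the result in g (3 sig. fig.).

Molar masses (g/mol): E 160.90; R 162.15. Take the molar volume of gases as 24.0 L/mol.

40800 g

n(L) = 1510 / 24.0 = 62.92 mol
n(E) = 45970 / 160.90 = 285.7 mol
n/ν for L = 62.92/1 = 62.92
n/ν for E = 285.7/3 = 95.23
Smallest n/ν is L → limiting reagent.
n(R) = (4/1) × 62.92 = 251.7 mol
mass = 251.7 × 162.15 = 40810 g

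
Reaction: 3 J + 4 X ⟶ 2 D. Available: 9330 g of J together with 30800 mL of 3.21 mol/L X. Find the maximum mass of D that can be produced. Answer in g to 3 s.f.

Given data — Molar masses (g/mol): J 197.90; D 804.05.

25300 g

n(J) = 9330 / 197.90 = 47.15 mol
n(X) = 3.21 × 30800/1000 = 98.87 mol
n/ν for J = 47.15/3 = 15.72
n/ν for X = 98.87/4 = 24.72
Smallest n/ν is J → limiting reagent.
n(D) = (2/3) × 47.15 = 31.43 mol
mass = 31.43 × 804.05 = 25270 g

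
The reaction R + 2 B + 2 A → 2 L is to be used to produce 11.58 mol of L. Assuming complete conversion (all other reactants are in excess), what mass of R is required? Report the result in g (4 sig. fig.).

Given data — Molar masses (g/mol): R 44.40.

257.1 g

n(L) = 11.58 mol
n(R) = (1/2) × 11.58 = 5.790 mol
mass = 5.790 × 44.40 = 257.1 g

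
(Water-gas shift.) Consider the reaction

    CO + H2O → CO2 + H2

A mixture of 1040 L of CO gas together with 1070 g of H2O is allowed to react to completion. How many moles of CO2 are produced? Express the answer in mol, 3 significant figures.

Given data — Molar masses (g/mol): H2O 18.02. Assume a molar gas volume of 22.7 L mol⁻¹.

45.8 mol

n(CO) = 1040 / 22.7 = 45.81 mol
n(H2O) = 1070 / 18.02 = 59.38 mol
n/ν for CO = 45.81/1 = 45.81
n/ν for H2O = 59.38/1 = 59.38
Smallest n/ν is CO → limiting reagent.
n(CO2) = (1/1) × 45.81 = 45.81 mol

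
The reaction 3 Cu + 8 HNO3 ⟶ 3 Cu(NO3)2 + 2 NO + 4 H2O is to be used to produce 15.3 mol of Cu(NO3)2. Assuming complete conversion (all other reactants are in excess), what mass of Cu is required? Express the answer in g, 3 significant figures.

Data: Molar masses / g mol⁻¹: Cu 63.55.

972 g

n(Cu(NO3)2) = 15.30 mol
n(Cu) = (3/3) × 15.30 = 15.30 mol
mass = 15.30 × 63.55 = 972.3 g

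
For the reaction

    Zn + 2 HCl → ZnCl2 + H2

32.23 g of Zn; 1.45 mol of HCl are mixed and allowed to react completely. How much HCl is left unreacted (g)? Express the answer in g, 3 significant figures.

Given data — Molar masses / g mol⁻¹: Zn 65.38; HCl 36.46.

n(Zn) = 32.23 / 65.38 = 0.4930 mol
n(HCl) = 1.450 mol
n/ν for Zn = 0.4930/1 = 0.4930
n/ν for HCl = 1.450/2 = 0.7250
Smallest n/ν is Zn → limiting reagent.
HCl consumed = (2/1) × 0.4930 = 0.9860 mol
HCl remaining = 1.450 − 0.9860 = 0.4640 mol
mass = 0.4640 × 36.46 = 16.92 g

16.9 g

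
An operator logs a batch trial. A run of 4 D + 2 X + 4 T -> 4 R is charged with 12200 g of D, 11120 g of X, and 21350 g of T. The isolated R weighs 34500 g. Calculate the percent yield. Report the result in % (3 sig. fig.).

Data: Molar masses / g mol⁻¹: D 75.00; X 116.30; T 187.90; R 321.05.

n(D) = 12200 / 75.00 = 162.7 mol
n(X) = 11120 / 116.30 = 95.61 mol
n(T) = 21350 / 187.90 = 113.6 mol
n/ν for D = 162.7/4 = 40.68
n/ν for X = 95.61/2 = 47.81
n/ν for T = 113.6/4 = 28.40
Smallest n/ν is T → limiting reagent.
theoretical n(R) = (4/4) × 113.6 = 113.6 mol → 36470 g
% yield = 34500 / 36470 × 100 = 94.60 %

94.6 %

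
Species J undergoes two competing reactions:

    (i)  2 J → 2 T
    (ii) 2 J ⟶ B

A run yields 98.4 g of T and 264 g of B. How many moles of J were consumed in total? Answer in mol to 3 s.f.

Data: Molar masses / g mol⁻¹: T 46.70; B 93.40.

7.76 mol

n(T) = 98.4 / 46.70 = 2.107 mol
n(B) = 264 / 93.40 = 2.827 mol
n(J) via (i) = (2/2)×2.107 = 2.107 mol
n(J) via (ii) = (2/1)×2.827 = 5.654 mol
total n(J) = 2.107 + 5.654 = 7.761 mol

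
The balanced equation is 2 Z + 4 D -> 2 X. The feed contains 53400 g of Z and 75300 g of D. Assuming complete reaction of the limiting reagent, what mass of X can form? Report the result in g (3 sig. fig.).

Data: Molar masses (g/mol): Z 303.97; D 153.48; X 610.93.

n(Z) = 53400 / 303.97 = 175.7 mol
n(D) = 75300 / 153.48 = 490.6 mol
n/ν for Z = 175.7/2 = 87.85
n/ν for D = 490.6/4 = 122.7
Smallest n/ν is Z → limiting reagent.
n(X) = (2/2) × 175.7 = 175.7 mol
mass = 175.7 × 610.93 = 107300 g

107000 g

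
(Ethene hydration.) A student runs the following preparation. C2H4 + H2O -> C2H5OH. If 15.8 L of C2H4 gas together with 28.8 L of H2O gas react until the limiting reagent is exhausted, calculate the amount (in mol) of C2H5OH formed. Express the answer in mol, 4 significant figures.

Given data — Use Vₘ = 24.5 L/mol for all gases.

0.6449 mol

n(C2H4) = 15.80 / 24.5 = 0.6449 mol
n(H2O) = 28.80 / 24.5 = 1.176 mol
n/ν for C2H4 = 0.6449/1 = 0.6449
n/ν for H2O = 1.176/1 = 1.176
Smallest n/ν is C2H4 → limiting reagent.
n(C2H5OH) = (1/1) × 0.6449 = 0.6449 mol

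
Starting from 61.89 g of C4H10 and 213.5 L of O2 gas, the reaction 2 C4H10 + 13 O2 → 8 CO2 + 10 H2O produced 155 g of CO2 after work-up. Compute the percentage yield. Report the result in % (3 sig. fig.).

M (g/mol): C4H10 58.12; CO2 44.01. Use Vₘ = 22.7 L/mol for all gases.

82.7 %

n(C4H10) = 61.89 / 58.12 = 1.065 mol
n(O2) = 213.5 / 22.7 = 9.405 mol
n/ν for C4H10 = 1.065/2 = 0.5325
n/ν for O2 = 9.405/13 = 0.7235
Smallest n/ν is C4H10 → limiting reagent.
theoretical n(CO2) = (8/2) × 1.065 = 4.260 mol → 187.5 g
% yield = 155 / 187.5 × 100 = 82.67 %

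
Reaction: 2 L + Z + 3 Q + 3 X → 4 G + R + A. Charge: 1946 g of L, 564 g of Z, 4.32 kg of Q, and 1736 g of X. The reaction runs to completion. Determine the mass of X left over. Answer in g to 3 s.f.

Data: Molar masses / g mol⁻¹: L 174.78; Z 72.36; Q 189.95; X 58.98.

n(L) = 1946 / 174.78 = 11.13 mol
n(Z) = 564.0 / 72.36 = 7.794 mol
n(Q) = 4.320×1000 / 189.95 = 22.74 mol
n(X) = 1736 / 58.98 = 29.43 mol
n/ν → L: 5.565, Z: 7.794, Q: 7.580, X: 9.810; L is limiting.
X consumed = (3/2) × 11.13 = 16.70 mol
X remaining = 29.43 − 16.70 = 12.73 mol
mass = 12.73 × 58.98 = 750.8 g

751 g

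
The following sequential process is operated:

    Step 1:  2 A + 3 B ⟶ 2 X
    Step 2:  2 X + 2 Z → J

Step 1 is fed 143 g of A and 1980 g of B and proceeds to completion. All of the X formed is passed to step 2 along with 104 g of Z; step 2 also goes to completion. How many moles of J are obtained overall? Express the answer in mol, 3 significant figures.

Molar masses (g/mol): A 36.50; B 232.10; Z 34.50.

Step 1:
n(A) = 143.0 / 36.50 = 3.918 mol
n(B) = 1980 / 232.10 = 8.531 mol
n/ν for A = 3.918/2 = 1.959
n/ν for B = 8.531/3 = 2.844
Smallest n/ν is A → limiting reagent.
n(X) produced = (2/2) × 3.918 = 3.918 mol
Step 2:
n(X) available = 3.918 mol
n(Z) = 104.0 / 34.50 = 3.014 mol
n/ν for X = 3.918/2 = 1.959
n/ν for Z = 3.014/2 = 1.507
Smallest n/ν is Z → limiting reagent.
n(J) = (1/2) × 3.014 = 1.507 mol

1.51 mol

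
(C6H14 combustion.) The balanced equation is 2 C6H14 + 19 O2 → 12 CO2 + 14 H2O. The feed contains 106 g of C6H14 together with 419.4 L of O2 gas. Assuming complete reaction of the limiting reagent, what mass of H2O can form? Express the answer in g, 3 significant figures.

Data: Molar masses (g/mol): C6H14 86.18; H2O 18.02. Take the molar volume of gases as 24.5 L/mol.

n(C6H14) = 106.0 / 86.18 = 1.230 mol
n(O2) = 419.4 / 24.5 = 17.12 mol
n/ν for C6H14 = 1.230/2 = 0.6150
n/ν for O2 = 17.12/19 = 0.9011
Smallest n/ν is C6H14 → limiting reagent.
n(H2O) = (14/2) × 1.230 = 8.610 mol
mass = 8.610 × 18.02 = 155.2 g

155 g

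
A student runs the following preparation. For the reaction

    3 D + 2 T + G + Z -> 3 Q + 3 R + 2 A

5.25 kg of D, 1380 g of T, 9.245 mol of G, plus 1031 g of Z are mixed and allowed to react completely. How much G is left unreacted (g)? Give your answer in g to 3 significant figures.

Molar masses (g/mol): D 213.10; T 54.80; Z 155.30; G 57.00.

n(D) = 5.250×1000 / 213.10 = 24.64 mol
n(T) = 1380 / 54.80 = 25.18 mol
n(G) = 9.245 mol
n(Z) = 1031 / 155.30 = 6.639 mol
n/ν → D: 8.213, T: 12.59, G: 9.245, Z: 6.639; Z is limiting.
G consumed = (1/1) × 6.639 = 6.639 mol
G remaining = 9.245 − 6.639 = 2.606 mol
mass = 2.606 × 57.00 = 148.5 g

149 g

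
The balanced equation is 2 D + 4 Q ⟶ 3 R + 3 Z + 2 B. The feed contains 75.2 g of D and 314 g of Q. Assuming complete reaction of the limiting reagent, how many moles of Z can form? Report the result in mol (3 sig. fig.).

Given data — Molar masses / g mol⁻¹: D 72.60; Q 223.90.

n(D) = 75.20 / 72.60 = 1.036 mol
n(Q) = 314.0 / 223.90 = 1.402 mol
n/ν for D = 1.036/2 = 0.5180
n/ν for Q = 1.402/4 = 0.3505
Smallest n/ν is Q → limiting reagent.
n(Z) = (3/4) × 1.402 = 1.052 mol

1.05 mol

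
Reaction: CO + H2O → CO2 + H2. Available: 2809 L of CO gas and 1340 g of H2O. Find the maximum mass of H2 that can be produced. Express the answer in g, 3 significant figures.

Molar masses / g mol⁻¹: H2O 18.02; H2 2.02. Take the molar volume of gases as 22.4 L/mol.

n(CO) = 2809 / 22.4 = 125.4 mol
n(H2O) = 1340 / 18.02 = 74.36 mol
n/ν → CO: 125.4, H2O: 74.36; H2O is limiting.
n(H2) = (1/1) × 74.36 = 74.36 mol
mass = 74.36 × 2.02 = 150.2 g

150 g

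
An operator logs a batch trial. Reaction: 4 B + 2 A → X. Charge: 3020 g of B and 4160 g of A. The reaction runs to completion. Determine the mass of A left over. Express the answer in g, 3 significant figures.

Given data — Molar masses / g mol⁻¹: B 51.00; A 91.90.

n(B) = 3020 / 51.00 = 59.22 mol
n(A) = 4160 / 91.90 = 45.27 mol
n/ν → B: 14.81, A: 22.64; B is limiting.
A consumed = (2/4) × 59.22 = 29.61 mol
A remaining = 45.27 − 29.61 = 15.66 mol
mass = 15.66 × 91.90 = 1439 g

1440 g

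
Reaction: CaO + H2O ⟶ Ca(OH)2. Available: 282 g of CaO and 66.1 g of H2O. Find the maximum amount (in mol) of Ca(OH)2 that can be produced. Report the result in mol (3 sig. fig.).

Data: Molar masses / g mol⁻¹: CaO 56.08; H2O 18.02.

3.67 mol

n(CaO) = 282.0 / 56.08 = 5.029 mol
n(H2O) = 66.10 / 18.02 = 3.668 mol
n/ν for CaO = 5.029/1 = 5.029
n/ν for H2O = 3.668/1 = 3.668
Smallest n/ν is H2O → limiting reagent.
n(Ca(OH)2) = (1/1) × 3.668 = 3.668 mol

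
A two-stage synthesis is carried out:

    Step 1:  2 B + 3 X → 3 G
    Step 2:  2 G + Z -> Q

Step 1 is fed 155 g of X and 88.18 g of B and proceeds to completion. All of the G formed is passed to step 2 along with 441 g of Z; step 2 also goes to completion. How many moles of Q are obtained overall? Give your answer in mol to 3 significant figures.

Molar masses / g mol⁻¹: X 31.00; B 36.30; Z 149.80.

Step 1:
n(X) = 155.0 / 31.00 = 5.000 mol
n(B) = 88.18 / 36.30 = 2.429 mol
n/ν → X: 1.667, B: 1.215; B is limiting.
n(G) produced = (3/2) × 2.429 = 3.644 mol
Step 2:
n(G) available = 3.644 mol
n(Z) = 441.0 / 149.80 = 2.944 mol
n/ν → G: 1.822, Z: 2.944; G is limiting.
n(Q) = (1/2) × 3.644 = 1.822 mol

1.82 mol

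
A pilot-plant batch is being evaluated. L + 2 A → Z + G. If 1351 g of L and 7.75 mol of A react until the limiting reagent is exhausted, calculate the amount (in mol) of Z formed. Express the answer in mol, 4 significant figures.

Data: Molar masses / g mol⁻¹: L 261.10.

3.875 mol

n(L) = 1351 / 261.10 = 5.174 mol
n(A) = 7.750 mol
n/ν → L: 5.174, A: 3.875; A is limiting.
n(Z) = (1/2) × 7.750 = 3.875 mol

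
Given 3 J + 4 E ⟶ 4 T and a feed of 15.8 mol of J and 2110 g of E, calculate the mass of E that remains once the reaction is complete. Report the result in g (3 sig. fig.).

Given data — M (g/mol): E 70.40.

627 g

n(J) = 15.80 mol
n(E) = 2110 / 70.40 = 29.97 mol
n/ν for J = 15.80/3 = 5.267
n/ν for E = 29.97/4 = 7.493
Smallest n/ν is J → limiting reagent.
E consumed = (4/3) × 15.80 = 21.07 mol
E remaining = 29.97 − 21.07 = 8.900 mol
mass = 8.900 × 70.40 = 626.6 g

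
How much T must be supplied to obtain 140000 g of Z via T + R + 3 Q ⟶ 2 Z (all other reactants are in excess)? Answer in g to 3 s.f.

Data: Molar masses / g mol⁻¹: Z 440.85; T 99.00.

15700 g

n(Z) = 140000 / 440.85 = 317.6 mol
n(T) = (1/2) × 317.6 = 158.8 mol
mass = 158.8 × 99.00 = 15720 g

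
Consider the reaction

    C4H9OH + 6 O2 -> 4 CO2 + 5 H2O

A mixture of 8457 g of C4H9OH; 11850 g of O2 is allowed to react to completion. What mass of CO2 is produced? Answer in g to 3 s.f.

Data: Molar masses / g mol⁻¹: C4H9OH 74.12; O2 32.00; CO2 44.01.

10900 g

n(C4H9OH) = 8457 / 74.12 = 114.1 mol
n(O2) = 11850 / 32.00 = 370.3 mol
n/ν → C4H9OH: 114.1, O2: 61.72; O2 is limiting.
n(CO2) = (4/6) × 370.3 = 246.9 mol
mass = 246.9 × 44.01 = 10870 g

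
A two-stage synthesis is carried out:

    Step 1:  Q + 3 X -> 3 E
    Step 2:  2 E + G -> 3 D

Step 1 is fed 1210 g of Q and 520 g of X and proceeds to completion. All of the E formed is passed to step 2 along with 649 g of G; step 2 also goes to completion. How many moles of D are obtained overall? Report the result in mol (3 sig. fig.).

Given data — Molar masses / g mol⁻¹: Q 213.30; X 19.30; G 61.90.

25.5 mol

Step 1:
n(Q) = 1210 / 213.30 = 5.673 mol
n(X) = 520.0 / 19.30 = 26.94 mol
n/ν for Q = 5.673/1 = 5.673
n/ν for X = 26.94/3 = 8.980
Smallest n/ν is Q → limiting reagent.
n(E) produced = (3/1) × 5.673 = 17.02 mol
Step 2:
n(E) available = 17.02 mol
n(G) = 649.0 / 61.90 = 10.48 mol
n/ν for E = 17.02/2 = 8.510
n/ν for G = 10.48/1 = 10.48
Smallest n/ν is E → limiting reagent.
n(D) = (3/2) × 17.02 = 25.53 mol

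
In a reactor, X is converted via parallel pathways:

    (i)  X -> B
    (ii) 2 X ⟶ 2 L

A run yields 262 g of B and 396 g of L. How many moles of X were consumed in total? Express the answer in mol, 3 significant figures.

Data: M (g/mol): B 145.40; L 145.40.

4.53 mol

n(B) = 262 / 145.40 = 1.802 mol
n(L) = 396 / 145.40 = 2.724 mol
n(X) via (i) = (1/1)×1.802 = 1.802 mol
n(X) via (ii) = (2/2)×2.724 = 2.724 mol
total n(X) = 1.802 + 2.724 = 4.526 mol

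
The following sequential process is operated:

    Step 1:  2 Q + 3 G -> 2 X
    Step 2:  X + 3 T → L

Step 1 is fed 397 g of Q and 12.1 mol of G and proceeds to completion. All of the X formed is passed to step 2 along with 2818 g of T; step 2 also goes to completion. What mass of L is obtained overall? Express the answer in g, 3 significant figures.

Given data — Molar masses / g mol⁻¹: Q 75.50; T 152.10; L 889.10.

4680 g

Step 1:
n(Q) = 397.0 / 75.50 = 5.258 mol
n(G) = 12.10 mol
n/ν for Q = 5.258/2 = 2.629
n/ν for G = 12.10/3 = 4.033
Smallest n/ν is Q → limiting reagent.
n(X) produced = (2/2) × 5.258 = 5.258 mol
Step 2:
n(X) available = 5.258 mol
n(T) = 2818 / 152.10 = 18.53 mol
n/ν for X = 5.258/1 = 5.258
n/ν for T = 18.53/3 = 6.177
Smallest n/ν is X → limiting reagent.
n(L) = (1/1) × 5.258 = 5.258 mol
mass = 5.258 × 889.10 = 4675 g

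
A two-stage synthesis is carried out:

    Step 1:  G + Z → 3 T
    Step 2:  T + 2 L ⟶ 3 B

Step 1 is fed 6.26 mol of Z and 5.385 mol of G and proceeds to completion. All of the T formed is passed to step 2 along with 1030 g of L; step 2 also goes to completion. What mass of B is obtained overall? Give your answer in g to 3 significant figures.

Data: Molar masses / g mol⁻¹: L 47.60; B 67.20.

Step 1:
n(Z) = 6.260 mol
n(G) = 5.385 mol
n/ν for Z = 6.260/1 = 6.260
n/ν for G = 5.385/1 = 5.385
Smallest n/ν is G → limiting reagent.
n(T) produced = (3/1) × 5.385 = 16.16 mol
Step 2:
n(T) available = 16.16 mol
n(L) = 1030 / 47.60 = 21.64 mol
n/ν for T = 16.16/1 = 16.16
n/ν for L = 21.64/2 = 10.82
Smallest n/ν is L → limiting reagent.
n(B) = (3/2) × 21.64 = 32.46 mol
mass = 32.46 × 67.20 = 2181 g

2180 g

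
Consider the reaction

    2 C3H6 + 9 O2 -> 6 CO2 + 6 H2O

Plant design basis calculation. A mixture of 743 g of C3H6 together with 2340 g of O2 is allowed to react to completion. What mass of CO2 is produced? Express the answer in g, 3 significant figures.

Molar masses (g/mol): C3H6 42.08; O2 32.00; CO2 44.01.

2150 g

n(C3H6) = 743.0 / 42.08 = 17.66 mol
n(O2) = 2340 / 32.00 = 73.13 mol
n/ν for C3H6 = 17.66/2 = 8.830
n/ν for O2 = 73.13/9 = 8.126
Smallest n/ν is O2 → limiting reagent.
n(CO2) = (6/9) × 73.13 = 48.75 mol
mass = 48.75 × 44.01 = 2145 g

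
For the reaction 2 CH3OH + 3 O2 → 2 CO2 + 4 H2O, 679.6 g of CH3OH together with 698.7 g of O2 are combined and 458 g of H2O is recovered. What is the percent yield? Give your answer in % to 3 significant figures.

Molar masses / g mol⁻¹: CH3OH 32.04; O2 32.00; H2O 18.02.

87.3 %

n(CH3OH) = 679.6 / 32.04 = 21.21 mol
n(O2) = 698.7 / 32.00 = 21.83 mol
n/ν for CH3OH = 21.21/2 = 10.61
n/ν for O2 = 21.83/3 = 7.277
Smallest n/ν is O2 → limiting reagent.
theoretical n(H2O) = (4/3) × 21.83 = 29.11 mol → 524.6 g
% yield = 458 / 524.6 × 100 = 87.30 %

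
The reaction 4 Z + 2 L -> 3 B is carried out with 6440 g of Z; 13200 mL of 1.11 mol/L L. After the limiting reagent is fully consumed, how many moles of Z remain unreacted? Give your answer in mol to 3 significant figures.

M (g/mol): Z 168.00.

9.03 mol

n(Z) = 6440 / 168.00 = 38.33 mol
n(L) = 1.11 × 13200/1000 = 14.65 mol
n/ν for Z = 38.33/4 = 9.583
n/ν for L = 14.65/2 = 7.325
Smallest n/ν is L → limiting reagent.
Z consumed = (4/2) × 14.65 = 29.30 mol
Z remaining = 38.33 − 29.30 = 9.030 mol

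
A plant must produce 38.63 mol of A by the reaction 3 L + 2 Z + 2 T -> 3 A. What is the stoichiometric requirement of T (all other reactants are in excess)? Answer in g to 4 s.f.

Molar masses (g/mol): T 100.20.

n(A) = 38.63 mol
n(T) = (2/3) × 38.63 = 25.75 mol
mass = 25.75 × 100.20 = 2580 g

2580 g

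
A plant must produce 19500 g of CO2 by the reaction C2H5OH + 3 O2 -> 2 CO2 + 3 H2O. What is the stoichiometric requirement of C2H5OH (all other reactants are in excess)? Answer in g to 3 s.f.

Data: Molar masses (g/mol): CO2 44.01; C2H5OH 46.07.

10200 g

n(CO2) = 19500 / 44.01 = 443.1 mol
n(C2H5OH) = (1/2) × 443.1 = 221.6 mol
mass = 221.6 × 46.07 = 10210 g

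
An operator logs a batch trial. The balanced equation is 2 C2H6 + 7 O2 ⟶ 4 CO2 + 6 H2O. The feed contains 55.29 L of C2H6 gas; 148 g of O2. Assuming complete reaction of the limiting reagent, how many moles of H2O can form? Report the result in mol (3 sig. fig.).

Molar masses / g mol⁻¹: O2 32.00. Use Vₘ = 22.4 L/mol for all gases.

n(C2H6) = 55.29 / 22.4 = 2.468 mol
n(O2) = 148.0 / 32.00 = 4.625 mol
n/ν for C2H6 = 2.468/2 = 1.234
n/ν for O2 = 4.625/7 = 0.6607
Smallest n/ν is O2 → limiting reagent.
n(H2O) = (6/7) × 4.625 = 3.964 mol

3.96 mol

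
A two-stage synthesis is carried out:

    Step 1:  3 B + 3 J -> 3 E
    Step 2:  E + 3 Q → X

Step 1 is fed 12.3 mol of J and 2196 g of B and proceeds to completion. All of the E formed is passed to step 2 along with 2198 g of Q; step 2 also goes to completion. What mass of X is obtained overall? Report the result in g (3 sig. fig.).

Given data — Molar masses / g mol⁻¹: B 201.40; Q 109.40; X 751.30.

Step 1:
n(J) = 12.30 mol
n(B) = 2196 / 201.40 = 10.90 mol
n/ν for J = 12.30/3 = 4.100
n/ν for B = 10.90/3 = 3.633
Smallest n/ν is B → limiting reagent.
n(E) produced = (3/3) × 10.90 = 10.90 mol
Step 2:
n(E) available = 10.90 mol
n(Q) = 2198 / 109.40 = 20.09 mol
n/ν for E = 10.90/1 = 10.90
n/ν for Q = 20.09/3 = 6.697
Smallest n/ν is Q → limiting reagent.
n(X) = (1/3) × 20.09 = 6.697 mol
mass = 6.697 × 751.30 = 5031 g

5030 g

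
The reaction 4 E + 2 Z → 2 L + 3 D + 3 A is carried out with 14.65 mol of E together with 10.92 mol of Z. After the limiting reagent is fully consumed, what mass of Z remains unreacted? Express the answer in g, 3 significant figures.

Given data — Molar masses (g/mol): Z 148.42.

534 g

n(E) = 14.65 mol
n(Z) = 10.92 mol
n/ν for E = 14.65/4 = 3.663
n/ν for Z = 10.92/2 = 5.460
Smallest n/ν is E → limiting reagent.
Z consumed = (2/4) × 14.65 = 7.325 mol
Z remaining = 10.92 − 7.325 = 3.595 mol
mass = 3.595 × 148.42 = 533.6 g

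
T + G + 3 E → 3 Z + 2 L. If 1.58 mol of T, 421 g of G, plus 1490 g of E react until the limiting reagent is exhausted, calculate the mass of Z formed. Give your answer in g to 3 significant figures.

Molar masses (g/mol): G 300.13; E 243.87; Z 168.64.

n(T) = 1.580 mol
n(G) = 421.0 / 300.13 = 1.403 mol
n(E) = 1490 / 243.87 = 6.110 mol
n/ν for T = 1.580/1 = 1.580
n/ν for G = 1.403/1 = 1.403
n/ν for E = 6.110/3 = 2.037
Smallest n/ν is G → limiting reagent.
n(Z) = (3/1) × 1.403 = 4.209 mol
mass = 4.209 × 168.64 = 709.8 g

710 g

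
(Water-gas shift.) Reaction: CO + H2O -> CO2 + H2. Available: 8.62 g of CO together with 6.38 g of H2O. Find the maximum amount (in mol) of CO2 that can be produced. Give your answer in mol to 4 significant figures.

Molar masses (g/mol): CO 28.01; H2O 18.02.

n(CO) = 8.620 / 28.01 = 0.3077 mol
n(H2O) = 6.380 / 18.02 = 0.3541 mol
n/ν for CO = 0.3077/1 = 0.3077
n/ν for H2O = 0.3541/1 = 0.3541
Smallest n/ν is CO → limiting reagent.
n(CO2) = (1/1) × 0.3077 = 0.3077 mol

0.3077 mol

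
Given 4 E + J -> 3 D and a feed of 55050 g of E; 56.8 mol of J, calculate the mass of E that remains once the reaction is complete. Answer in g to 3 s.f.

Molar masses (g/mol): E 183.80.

n(E) = 55050 / 183.80 = 299.5 mol
n(J) = 56.80 mol
n/ν for E = 299.5/4 = 74.88
n/ν for J = 56.80/1 = 56.80
Smallest n/ν is J → limiting reagent.
E consumed = (4/1) × 56.80 = 227.2 mol
E remaining = 299.5 − 227.2 = 72.30 mol
mass = 72.30 × 183.80 = 13290 g

13300 g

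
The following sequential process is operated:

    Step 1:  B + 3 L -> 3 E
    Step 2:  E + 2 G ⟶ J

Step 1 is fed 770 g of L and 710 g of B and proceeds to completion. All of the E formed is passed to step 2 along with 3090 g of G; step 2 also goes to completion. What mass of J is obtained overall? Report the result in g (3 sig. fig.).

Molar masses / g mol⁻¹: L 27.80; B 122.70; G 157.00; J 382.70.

Step 1:
n(L) = 770.0 / 27.80 = 27.70 mol
n(B) = 710.0 / 122.70 = 5.786 mol
n/ν for L = 27.70/3 = 9.233
n/ν for B = 5.786/1 = 5.786
Smallest n/ν is B → limiting reagent.
n(E) produced = (3/1) × 5.786 = 17.36 mol
Step 2:
n(E) available = 17.36 mol
n(G) = 3090 / 157.00 = 19.68 mol
n/ν for E = 17.36/1 = 17.36
n/ν for G = 19.68/2 = 9.840
Smallest n/ν is G → limiting reagent.
n(J) = (1/2) × 19.68 = 9.840 mol
mass = 9.840 × 382.70 = 3766 g

3770 g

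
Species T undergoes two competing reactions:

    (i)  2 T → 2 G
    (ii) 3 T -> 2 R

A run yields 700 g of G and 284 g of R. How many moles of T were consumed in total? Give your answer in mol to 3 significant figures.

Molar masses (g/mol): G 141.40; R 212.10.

6.96 mol

n(G) = 700 / 141.40 = 4.950 mol
n(R) = 284 / 212.10 = 1.339 mol
n(T) via (i) = (2/2)×4.950 = 4.950 mol
n(T) via (ii) = (3/2)×1.339 = 2.009 mol
total n(T) = 4.950 + 2.009 = 6.959 mol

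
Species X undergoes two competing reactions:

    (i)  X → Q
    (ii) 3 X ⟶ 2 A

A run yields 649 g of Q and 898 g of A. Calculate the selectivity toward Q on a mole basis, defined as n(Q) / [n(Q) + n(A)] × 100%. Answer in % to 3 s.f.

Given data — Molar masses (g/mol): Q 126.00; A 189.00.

n(Q) = 649 / 126.00 = 5.151 mol
n(A) = 898 / 189.00 = 4.751 mol
selectivity = 5.151/(5.151+4.751) × 100 = 52.02 %

52.0 %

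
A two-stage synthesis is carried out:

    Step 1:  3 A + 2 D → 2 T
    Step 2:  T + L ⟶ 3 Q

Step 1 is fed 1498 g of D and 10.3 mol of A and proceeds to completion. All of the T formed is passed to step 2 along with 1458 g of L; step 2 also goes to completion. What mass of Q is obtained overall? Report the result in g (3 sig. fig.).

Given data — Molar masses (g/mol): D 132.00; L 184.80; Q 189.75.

Step 1:
n(D) = 1498 / 132.00 = 11.35 mol
n(A) = 10.30 mol
n/ν for D = 11.35/2 = 5.675
n/ν for A = 10.30/3 = 3.433
Smallest n/ν is A → limiting reagent.
n(T) produced = (2/3) × 10.30 = 6.867 mol
Step 2:
n(T) available = 6.867 mol
n(L) = 1458 / 184.80 = 7.890 mol
n/ν for T = 6.867/1 = 6.867
n/ν for L = 7.890/1 = 7.890
Smallest n/ν is T → limiting reagent.
n(Q) = (3/1) × 6.867 = 20.60 mol
mass = 20.60 × 189.75 = 3909 g

3910 g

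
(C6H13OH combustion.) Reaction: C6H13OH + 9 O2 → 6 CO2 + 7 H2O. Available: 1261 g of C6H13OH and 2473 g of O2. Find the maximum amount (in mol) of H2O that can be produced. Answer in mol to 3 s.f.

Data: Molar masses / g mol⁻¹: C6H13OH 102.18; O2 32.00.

60.1 mol

n(C6H13OH) = 1261 / 102.18 = 12.34 mol
n(O2) = 2473 / 32.00 = 77.28 mol
n/ν for C6H13OH = 12.34/1 = 12.34
n/ν for O2 = 77.28/9 = 8.587
Smallest n/ν is O2 → limiting reagent.
n(H2O) = (7/9) × 77.28 = 60.11 mol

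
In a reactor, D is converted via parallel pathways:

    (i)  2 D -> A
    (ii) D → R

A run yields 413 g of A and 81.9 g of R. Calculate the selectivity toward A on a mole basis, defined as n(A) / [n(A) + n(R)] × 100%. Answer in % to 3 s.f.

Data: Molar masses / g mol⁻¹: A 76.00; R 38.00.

71.6 %

n(A) = 413 / 76.00 = 5.434 mol
n(R) = 81.9 / 38.00 = 2.155 mol
selectivity = 5.434/(5.434+2.155) × 100 = 71.60 %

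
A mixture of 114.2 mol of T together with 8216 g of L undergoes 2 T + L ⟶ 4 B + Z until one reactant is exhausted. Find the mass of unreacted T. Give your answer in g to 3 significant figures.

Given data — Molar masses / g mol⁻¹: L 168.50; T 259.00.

4320 g

n(T) = 114.2 mol
n(L) = 8216 / 168.50 = 48.76 mol
n/ν for T = 114.2/2 = 57.10
n/ν for L = 48.76/1 = 48.76
Smallest n/ν is L → limiting reagent.
T consumed = (2/1) × 48.76 = 97.52 mol
T remaining = 114.2 − 97.52 = 16.68 mol
mass = 16.68 × 259.00 = 4320 g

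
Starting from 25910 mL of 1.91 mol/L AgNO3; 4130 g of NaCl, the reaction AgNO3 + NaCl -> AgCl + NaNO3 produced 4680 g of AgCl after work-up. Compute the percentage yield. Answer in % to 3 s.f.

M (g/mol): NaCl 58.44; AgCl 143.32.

n(AgNO3) = 1.91 × 25910/1000 = 49.49 mol
n(NaCl) = 4130 / 58.44 = 70.67 mol
n/ν for AgNO3 = 49.49/1 = 49.49
n/ν for NaCl = 70.67/1 = 70.67
Smallest n/ν is AgNO3 → limiting reagent.
theoretical n(AgCl) = (1/1) × 49.49 = 49.49 mol → 7093 g
% yield = 4680 / 7093 × 100 = 65.98 %

66.0 %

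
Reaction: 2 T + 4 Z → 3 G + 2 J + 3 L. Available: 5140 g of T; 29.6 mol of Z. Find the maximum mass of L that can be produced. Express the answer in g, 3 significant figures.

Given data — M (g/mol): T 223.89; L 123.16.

n(T) = 5140 / 223.89 = 22.96 mol
n(Z) = 29.60 mol
n/ν for T = 22.96/2 = 11.48
n/ν for Z = 29.60/4 = 7.400
Smallest n/ν is Z → limiting reagent.
n(L) = (3/4) × 29.60 = 22.20 mol
mass = 22.20 × 123.16 = 2734 g

2730 g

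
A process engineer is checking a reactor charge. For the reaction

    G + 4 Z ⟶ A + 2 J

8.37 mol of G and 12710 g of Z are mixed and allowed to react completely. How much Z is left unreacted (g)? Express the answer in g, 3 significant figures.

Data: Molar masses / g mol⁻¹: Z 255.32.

n(G) = 8.370 mol
n(Z) = 12710 / 255.32 = 49.78 mol
n/ν for G = 8.370/1 = 8.370
n/ν for Z = 49.78/4 = 12.45
Smallest n/ν is G → limiting reagent.
Z consumed = (4/1) × 8.370 = 33.48 mol
Z remaining = 49.78 − 33.48 = 16.30 mol
mass = 16.30 × 255.32 = 4162 g

4160 g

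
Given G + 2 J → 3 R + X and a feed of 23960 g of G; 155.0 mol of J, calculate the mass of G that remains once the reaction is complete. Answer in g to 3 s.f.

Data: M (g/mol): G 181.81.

9870 g

n(G) = 23960 / 181.81 = 131.8 mol
n(J) = 155.0 mol
n/ν → G: 131.8, J: 77.50; J is limiting.
G consumed = (1/2) × 155.0 = 77.50 mol
G remaining = 131.8 − 77.50 = 54.30 mol
mass = 54.30 × 181.81 = 9872 g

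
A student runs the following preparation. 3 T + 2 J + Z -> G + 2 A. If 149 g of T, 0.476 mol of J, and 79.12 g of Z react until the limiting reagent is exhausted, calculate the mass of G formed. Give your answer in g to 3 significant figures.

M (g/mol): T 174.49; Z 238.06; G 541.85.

129 g

n(T) = 149.0 / 174.49 = 0.8539 mol
n(J) = 0.4760 mol
n(Z) = 79.12 / 238.06 = 0.3324 mol
n/ν for T = 0.8539/3 = 0.2846
n/ν for J = 0.4760/2 = 0.2380
n/ν for Z = 0.3324/1 = 0.3324
Smallest n/ν is J → limiting reagent.
n(G) = (1/2) × 0.4760 = 0.2380 mol
mass = 0.2380 × 541.85 = 129.0 g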